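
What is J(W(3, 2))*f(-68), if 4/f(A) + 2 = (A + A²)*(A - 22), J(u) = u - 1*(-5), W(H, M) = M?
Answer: -14/205021 ≈ -6.8286e-5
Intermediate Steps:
J(u) = 5 + u (J(u) = u + 5 = 5 + u)
f(A) = 4/(-2 + (-22 + A)*(A + A²)) (f(A) = 4/(-2 + (A + A²)*(A - 22)) = 4/(-2 + (A + A²)*(-22 + A)) = 4/(-2 + (-22 + A)*(A + A²)))
J(W(3, 2))*f(-68) = (5 + 2)*(4/(-2 + (-68)³ - 22*(-68) - 21*(-68)²)) = 7*(4/(-2 - 314432 + 1496 - 21*4624)) = 7*(4/(-2 - 314432 + 1496 - 97104)) = 7*(4/(-410042)) = 7*(4*(-1/410042)) = 7*(-2/205021) = -14/205021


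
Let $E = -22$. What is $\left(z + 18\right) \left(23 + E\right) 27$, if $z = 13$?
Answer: $837$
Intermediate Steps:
$\left(z + 18\right) \left(23 + E\right) 27 = \left(13 + 18\right) \left(23 - 22\right) 27 = 31 \cdot 1 \cdot 27 = 31 \cdot 27 = 837$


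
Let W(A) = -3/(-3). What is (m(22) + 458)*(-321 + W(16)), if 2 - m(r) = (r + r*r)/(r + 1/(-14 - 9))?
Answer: -14122368/101 ≈ -1.3983e+5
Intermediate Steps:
W(A) = 1 (W(A) = -3*(-1/3) = 1)
m(r) = 2 - (r + r**2)/(-1/23 + r) (m(r) = 2 - (r + r*r)/(r + 1/(-14 - 9)) = 2 - (r + r**2)/(r + 1/(-23)) = 2 - (r + r**2)/(r - 1/23) = 2 - (r + r**2)/(-1/23 + r))
(m(22) + 458)*(-321 + W(16)) = ((-2 - 23*22**2 + 23*22)/(-1 + 23*22) + 458)*(-321 + 1) = ((-2 - 23*484 + 506)/(-1 + 506) + 458)*(-320) = ((-2 - 11132 + 506)/505 + 458)*(-320) = ((1/505)*(-10628) + 458)*(-320) = (-10628/505 + 458)*(-320) = (220662/505)*(-320) = -14122368/101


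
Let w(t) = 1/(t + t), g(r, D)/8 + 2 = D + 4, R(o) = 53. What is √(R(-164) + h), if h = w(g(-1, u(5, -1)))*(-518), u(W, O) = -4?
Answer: 3*√123/4 ≈ 8.3179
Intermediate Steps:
g(r, D) = 16 + 8*D (g(r, D) = -16 + 8*(D + 4) = -16 + 8*(4 + D) = -16 + (32 + 8*D) = 16 + 8*D)
w(t) = 1/(2*t)
h = 259/16 (h = (1/(2*(16 + 8*(-4))))*(-518) = (1/(2*(16 - 32)))*(-518) = ((½)/(-16))*(-518) = ((½)*(-1/16))*(-518) = -1/32*(-518) = 259/16 ≈ 16.188)
√(R(-164) + h) = √(53 + 259/16) = √(1107/16) = 3*√123/4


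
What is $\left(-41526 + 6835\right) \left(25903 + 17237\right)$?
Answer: $-1496569740$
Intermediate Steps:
$\left(-41526 + 6835\right) \left(25903 + 17237\right) = \left(-34691\right) 43140 = -1496569740$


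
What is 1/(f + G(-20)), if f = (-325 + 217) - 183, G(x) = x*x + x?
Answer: 1/89 ≈ 0.011236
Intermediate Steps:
G(x) = x + x² (G(x) = x² + x = x + x²)
f = -291 (f = -108 - 183 = -291)
1/(f + G(-20)) = 1/(-291 - 20*(1 - 20)) = 1/(-291 - 20*(-19)) = 1/(-291 + 380) = 1/89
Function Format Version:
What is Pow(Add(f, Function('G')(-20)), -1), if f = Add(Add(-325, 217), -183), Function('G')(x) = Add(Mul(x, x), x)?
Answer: Rational(1, 89) ≈ 0.011236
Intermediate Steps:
Function('G')(x) = Add(x, Pow(x, 2)) (Function('G')(x) = Add(Pow(x, 2), x) = Add(x, Pow(x, 2)))
f = -291 (f = Add(-108, -183) = -291)
Pow(Add(f, Function('G')(-20)), -1) = Pow(Add(-291, Mul(-20, Add(1, -20))), -1) = Pow(Add(-291, Mul(-20, -19)), -1) = Pow(Add(-291, 380), -1) = Pow(89, -1) = Rational(1, 89)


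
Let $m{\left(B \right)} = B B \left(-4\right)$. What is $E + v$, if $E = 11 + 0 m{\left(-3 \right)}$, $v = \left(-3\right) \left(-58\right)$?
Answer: $185$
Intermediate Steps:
$v = 174$
$m{\left(B \right)} = - 4 B^{2}$ ($m{\left(B \right)} = B^{2} \left(-4\right) = - 4 B^{2}$)
$E = 11$ ($E = 11 + 0 \left(- 4 \left(-3\right)^{2}\right) = 11 + 0 \left(\left(-4\right) 9\right) = 11 + 0 \left(-36\right) = 11 + 0 = 11$)
$E + v = 11 + 174 = 185$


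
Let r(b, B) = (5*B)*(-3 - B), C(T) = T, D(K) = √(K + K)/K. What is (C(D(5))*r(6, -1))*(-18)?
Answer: -36*√10 ≈ -113.84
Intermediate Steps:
D(K) = √2/√K (D(K) = √(2*K)/K = (√2*√K)/K = √2/√K)
r(b, B) = 5*B*(-3 - B)
(C(D(5))*r(6, -1))*(-18) = ((√2/√5)*(-5*(-1)*(3 - 1)))*(-18) = ((√2*(√5/5))*(-5*(-1)*2))*(-18) = ((√10/5)*10)*(-18) = (2*√10)*(-18) = -36*√10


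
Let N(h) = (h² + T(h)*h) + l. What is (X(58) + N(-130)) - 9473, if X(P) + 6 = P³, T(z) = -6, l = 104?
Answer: 203417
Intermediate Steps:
N(h) = 104 + h² - 6*h (N(h) = (h² - 6*h) + 104 = 104 + h² - 6*h)
X(P) = -6 + P³
(X(58) + N(-130)) - 9473 = ((-6 + 58³) + (104 + (-130)² - 6*(-130))) - 9473 = ((-6 + 195112) + (104 + 16900 + 780)) - 9473 = (195106 + 17784) - 9473 = 212890 - 9473 = 203417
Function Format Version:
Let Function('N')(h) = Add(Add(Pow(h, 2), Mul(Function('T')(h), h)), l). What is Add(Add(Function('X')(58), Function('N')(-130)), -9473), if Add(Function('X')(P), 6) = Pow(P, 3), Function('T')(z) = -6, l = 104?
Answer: 203417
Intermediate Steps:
Function('N')(h) = Add(104, Pow(h, 2), Mul(-6, h)) (Function('N')(h) = Add(Add(Pow(h, 2), Mul(-6, h)), 104) = Add(104, Pow(h, 2), Mul(-6, h)))
Function('X')(P) = Add(-6, Pow(P, 3))
Add(Add(Function('X')(58), Function('N')(-130)), -9473) = Add(Add(Add(-6, Pow(58, 3)), Add(104, Pow(-130, 2), Mul(-6, -130))), -9473) = Add(Add(Add(-6, 195112), Add(104, 16900, 780)), -9473) = Add(Add(195106, 17784), -9473) = Add(212890, -9473) = 203417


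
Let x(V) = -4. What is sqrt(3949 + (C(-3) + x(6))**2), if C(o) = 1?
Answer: sqrt(3958) ≈ 62.913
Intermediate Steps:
sqrt(3949 + (C(-3) + x(6))**2) = sqrt(3949 + (1 - 4)**2) = sqrt(3949 + (-3)**2) = sqrt(3949 + 9) = sqrt(3958)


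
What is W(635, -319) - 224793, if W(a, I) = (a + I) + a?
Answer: -223842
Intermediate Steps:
W(a, I) = I + 2*a (W(a, I) = (I + a) + a = I + 2*a)
W(635, -319) - 224793 = (-319 + 2*635) - 224793 = (-319 + 1270) - 224793 = 951 - 224793 = -223842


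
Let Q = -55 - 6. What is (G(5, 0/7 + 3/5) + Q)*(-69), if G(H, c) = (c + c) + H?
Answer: 18906/5 ≈ 3781.2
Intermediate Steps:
G(H, c) = H + 2*c (G(H, c) = 2*c + H = H + 2*c)
Q = -61
(G(5, 0/7 + 3/5) + Q)*(-69) = ((5 + 2*(0/7 + 3/5)) - 61)*(-69) = ((5 + 2*(0*(⅐) + 3*(⅕))) - 61)*(-69) = ((5 + 2*(0 + ⅗)) - 61)*(-69) = ((5 + 2*(⅗)) - 61)*(-69) = ((5 + 6/5) - 61)*(-69) = (31/5 - 61)*(-69) = -274/5*(-69) = 18906/5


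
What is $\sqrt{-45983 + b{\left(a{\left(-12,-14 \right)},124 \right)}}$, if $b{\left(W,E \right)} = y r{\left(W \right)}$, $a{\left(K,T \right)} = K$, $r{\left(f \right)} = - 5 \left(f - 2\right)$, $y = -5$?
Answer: $i \sqrt{46333} \approx 215.25 i$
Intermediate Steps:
$r{\left(f \right)} = 10 - 5 f$ ($r{\left(f \right)} = - 5 \left(-2 + f\right) = 10 - 5 f$)
$b{\left(W,E \right)} = -50 + 25 W$ ($b{\left(W,E \right)} = - 5 \left(10 - 5 W\right) = -50 + 25 W$)
$\sqrt{-45983 + b{\left(a{\left(-12,-14 \right)},124 \right)}} = \sqrt{-45983 + \left(-50 + 25 \left(-12\right)\right)} = \sqrt{-45983 - 350} = \sqrt{-46333} = i \sqrt{46333}$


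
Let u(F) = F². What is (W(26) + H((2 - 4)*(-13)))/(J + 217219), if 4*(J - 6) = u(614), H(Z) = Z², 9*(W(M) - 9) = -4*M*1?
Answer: 6061/2803266 ≈ 0.0021621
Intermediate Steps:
W(M) = 9 - 4*M/9 (W(M) = 9 + (-4*M*1)/9 = 9 + (-4*M)/9 = 9 - 4*M/9)
J = 94255 (J = 6 + (¼)*614² = 6 + (¼)*376996 = 6 + 94249 = 94255)
(W(26) + H((2 - 4)*(-13)))/(J + 217219) = ((9 - 4/9*26) + ((2 - 4)*(-13))²)/(94255 + 217219) = ((9 - 104/9) + (-2*(-13))²)/311474 = (-23/9 + 26²)*(1/311474) = (-23/9 + 676)*(1/311474) = (6061/9)*(1/311474) = 6061/2803266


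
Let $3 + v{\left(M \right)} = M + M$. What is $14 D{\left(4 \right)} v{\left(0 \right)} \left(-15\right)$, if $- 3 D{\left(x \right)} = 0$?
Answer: $0$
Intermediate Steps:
$D{\left(x \right)} = 0$ ($D{\left(x \right)} = \left(- \frac{1}{3}\right) 0 = 0$)
$v{\left(M \right)} = -3 + 2 M$ ($v{\left(M \right)} = -3 + \left(M + M\right) = -3 + 2 M$)
$14 D{\left(4 \right)} v{\left(0 \right)} \left(-15\right) = 14 \cdot 0 \left(-3 + 2 \cdot 0\right) \left(-15\right) = 14 \cdot 0 \left(-3 + 0\right) \left(-15\right) = 14 \cdot 0 \left(-3\right) \left(-15\right) = 14 \cdot 0 \left(-15\right) = 0 \left(-15\right) = 0$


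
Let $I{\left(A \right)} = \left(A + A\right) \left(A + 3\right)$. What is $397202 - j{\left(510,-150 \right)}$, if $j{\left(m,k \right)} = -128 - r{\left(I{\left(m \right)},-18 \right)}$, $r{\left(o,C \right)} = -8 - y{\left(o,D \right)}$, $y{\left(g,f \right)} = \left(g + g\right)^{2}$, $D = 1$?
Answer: $-1095203713078$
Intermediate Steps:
$I{\left(A \right)} = 2 A \left(3 + A\right)$
$y{\left(g,f \right)} = 4 g^{2}$ ($y{\left(g,f \right)} = \left(2 g\right)^{2} = 4 g^{2}$)
$r{\left(o,C \right)} = -8 - 4 o^{2}$
$j{\left(m,k \right)} = -120 + 16 m^{2} \left(3 + m\right)^{2}$ ($j{\left(m,k \right)} = -128 - \left(-8 - 4 \left(2 m \left(3 + m\right)\right)^{2}\right) = -128 - \left(-8 - 4 \cdot 4 m^{2} \left(3 + m\right)^{2}\right) = -128 - \left(-8 - 16 m^{2} \left(3 + m\right)^{2}\right) = -128 + \left(8 + 16 m^{2} \left(3 + m\right)^{2}\right) = -120 + 16 m^{2} \left(3 + m\right)^{2}$)
$397202 - j{\left(510,-150 \right)} = 397202 - \left(-120 + 16 \cdot 510^{2} \left(3 + 510\right)^{2}\right) = 397202 - \left(-120 + 16 \cdot 260100 \cdot 513^{2}\right) = 397202 - \left(-120 + 16 \cdot 260100 \cdot 263169\right) = 397202 - \left(-120 + 1095204110400\right) = 397202 - 1095204110280 = -1095203713078$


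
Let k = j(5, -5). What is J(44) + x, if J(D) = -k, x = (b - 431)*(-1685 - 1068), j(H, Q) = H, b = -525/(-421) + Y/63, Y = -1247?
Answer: 32824781110/26523 ≈ 1.2376e+6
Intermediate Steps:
b = -491912/26523 (b = -525/(-421) - 1247/63 = -525*(-1/421) - 1247*1/63 = 525/421 - 1247/63 = -491912/26523 ≈ -18.547)
k = 5
x = 32824913725/26523 (x = (-491912/26523 - 431)*(-1685 - 1068) = -11923325/26523*(-2753) = 32824913725/26523 ≈ 1.2376e+6)
J(D) = -5 (J(D) = -1*5 = -5)
J(44) + x = -5 + 32824913725/26523 = 32824781110/26523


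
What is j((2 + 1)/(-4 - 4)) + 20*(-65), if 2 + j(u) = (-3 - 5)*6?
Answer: -1350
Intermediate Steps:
j(u) = -50 (j(u) = -2 + (-3 - 5)*6 = -2 - 8*6 = -2 - 48 = -50)
j((2 + 1)/(-4 - 4)) + 20*(-65) = -50 + 20*(-65) = -50 - 1300 = -1350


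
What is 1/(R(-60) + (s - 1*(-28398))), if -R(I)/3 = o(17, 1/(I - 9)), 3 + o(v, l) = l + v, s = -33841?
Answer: -23/126154 ≈ -0.00018232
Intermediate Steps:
o(v, l) = -3 + l + v (o(v, l) = -3 + (l + v) = -3 + l + v)
R(I) = -42 - 3/(-9 + I) (R(I) = -3*(-3 + 1/(I - 9) + 17) = -3*(-3 + 1/(-9 + I) + 17) = -3*(14 + 1/(-9 + I)) = -42 - 3/(-9 + I))
1/(R(-60) + (s - 1*(-28398))) = 1/(3*(125 - 14*(-60))/(-9 - 60) + (-33841 - 1*(-28398))) = 1/(3*(125 + 840)/(-69) + (-33841 + 28398)) = 1/(3*(-1/69)*965 - 5443) = 1/(-965/23 - 5443) = 1/(-126154/23) = -23/126154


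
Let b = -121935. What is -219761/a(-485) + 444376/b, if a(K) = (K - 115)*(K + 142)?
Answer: -7883275889/1672948200 ≈ -4.7122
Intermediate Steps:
a(K) = (-115 + K)*(142 + K)
-219761/a(-485) + 444376/b = -219761/(-16330 + (-485)² + 27*(-485)) + 444376/(-121935) = -219761/(-16330 + 235225 - 13095) + 444376*(-1/121935) = -219761/205800 - 444376/121935 = -7883275889/1672948200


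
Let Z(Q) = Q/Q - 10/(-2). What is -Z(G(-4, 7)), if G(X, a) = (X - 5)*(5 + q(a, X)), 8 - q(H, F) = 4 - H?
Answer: -6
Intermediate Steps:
q(H, F) = 4 + H (q(H, F) = 8 - (4 - H) = 8 + (-4 + H) = 4 + H)
G(X, a) = (-5 + X)*(9 + a) (G(X, a) = (X - 5)*(5 + (4 + a)) = (-5 + X)*(9 + a))
Z(Q) = 6 (Z(Q) = 1 - 10*(-½) = 1 + 5 = 6)
-Z(G(-4, 7)) = -1*6 = -6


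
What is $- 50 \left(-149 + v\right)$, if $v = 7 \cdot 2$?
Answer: $6750$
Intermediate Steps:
$v = 14$
$- 50 \left(-149 + v\right) = - 50 \left(-149 + 14\right) = \left(-50\right) \left(-135\right) = 6750$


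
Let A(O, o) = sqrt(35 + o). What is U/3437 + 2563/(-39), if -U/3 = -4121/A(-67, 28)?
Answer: -2563/39 + 4121*sqrt(7)/24059 ≈ -65.265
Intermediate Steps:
U = 4121*sqrt(7)/7 (U = -(-12363)/(sqrt(35 + 28)) = -(-12363)/(sqrt(63)) = -(-12363)/(3*sqrt(7)) = -(-12363)*sqrt(7)/21 = -(-4121)*sqrt(7)/7 = 4121*sqrt(7)/7 ≈ 1557.6)
U/3437 + 2563/(-39) = (4121*sqrt(7)/7)/3437 + 2563/(-39) = (4121*sqrt(7)/7)*(1/3437) + 2563*(-1/39) = 4121*sqrt(7)/24059 - 2563/39 = -2563/39 + 4121*sqrt(7)/24059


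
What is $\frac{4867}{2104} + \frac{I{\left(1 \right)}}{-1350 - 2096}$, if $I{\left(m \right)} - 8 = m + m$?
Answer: $\frac{8375321}{3625192} \approx 2.3103$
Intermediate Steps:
$I{\left(m \right)} = 8 + 2 m$ ($I{\left(m \right)} = 8 + \left(m + m\right) = 8 + 2 m$)
$\frac{4867}{2104} + \frac{I{\left(1 \right)}}{-1350 - 2096} = \frac{4867}{2104} + \frac{8 + 2 \cdot 1}{-1350 - 2096} = 4867 \cdot \frac{1}{2104} + \frac{8 + 2}{-1350 - 2096} = \frac{4867}{2104} + \frac{10}{-3446} = \frac{4867}{2104} + 10 \left(- \frac{1}{3446}\right) = \frac{4867}{2104} - \frac{5}{1723} = \frac{8375321}{3625192}$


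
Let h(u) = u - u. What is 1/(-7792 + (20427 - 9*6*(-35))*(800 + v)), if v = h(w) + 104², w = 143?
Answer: 1/259226480 ≈ 3.8576e-9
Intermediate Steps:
h(u) = 0
v = 10816 (v = 0 + 104² = 0 + 10816 = 10816)
1/(-7792 + (20427 - 9*6*(-35))*(800 + v)) = 1/(-7792 + (20427 - 9*6*(-35))*(800 + 10816)) = 1/(-7792 + (20427 - 54*(-35))*11616) = 1/(-7792 + (20427 + 1890)*11616) = 1/(-7792 + 22317*11616) = 1/(-7792 + 259234272) = 1/259226480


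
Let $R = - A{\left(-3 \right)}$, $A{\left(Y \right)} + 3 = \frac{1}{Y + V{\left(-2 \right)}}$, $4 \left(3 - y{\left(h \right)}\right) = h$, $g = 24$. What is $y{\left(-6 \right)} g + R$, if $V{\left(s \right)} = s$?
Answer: $\frac{556}{5} \approx 111.2$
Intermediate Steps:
$y{\left(h \right)} = 3 - \frac{h}{4}$
$A{\left(Y \right)} = -3 + \frac{1}{-2 + Y}$ ($A{\left(Y \right)} = -3 + \frac{1}{Y - 2} = -3 + \frac{1}{-2 + Y}$)
$R = \frac{16}{5}$ ($R = - \frac{7 - -9}{-2 - 3} = - \frac{7 + 9}{-5} = - \frac{\left(-1\right) 16}{5} = \left(-1\right) \left(- \frac{16}{5}\right) = \frac{16}{5} \approx 3.2$)
$y{\left(-6 \right)} g + R = \left(3 - - \frac{3}{2}\right) 24 + \frac{16}{5} = \left(3 + \frac{3}{2}\right) 24 + \frac{16}{5} = \frac{9}{2} \cdot 24 + \frac{16}{5} = 108 + \frac{16}{5} = \frac{556}{5}$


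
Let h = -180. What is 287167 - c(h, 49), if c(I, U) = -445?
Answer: 287612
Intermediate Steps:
287167 - c(h, 49) = 287167 - 1*(-445) = 287167 + 445 = 287612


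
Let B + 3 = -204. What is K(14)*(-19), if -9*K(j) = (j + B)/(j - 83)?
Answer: 3667/621 ≈ 5.9050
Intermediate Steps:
B = -207 (B = -3 - 204 = -207)
K(j) = -(-207 + j)/(9*(-83 + j)) (K(j) = -(j - 207)/(9*(j - 83)) = -(-207 + j)/(9*(-83 + j)))
K(14)*(-19) = ((207 - 1*14)/(9*(-83 + 14)))*(-19) = ((⅑)*(207 - 14)/(-69))*(-19) = ((⅑)*(-1/69)*193)*(-19) = -193/621*(-19) = 3667/621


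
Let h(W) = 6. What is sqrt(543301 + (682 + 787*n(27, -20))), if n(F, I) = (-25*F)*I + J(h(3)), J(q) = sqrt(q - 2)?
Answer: sqrt(11170057) ≈ 3342.2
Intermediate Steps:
J(q) = sqrt(-2 + q)
n(F, I) = 2 - 25*F*I (n(F, I) = (-25*F)*I + sqrt(-2 + 6) = -25*F*I + sqrt(4) = -25*F*I + 2 = 2 - 25*F*I)
sqrt(543301 + (682 + 787*n(27, -20))) = sqrt(543301 + (682 + 787*(2 - 25*27*(-20)))) = sqrt(543301 + (682 + 787*(2 + 13500))) = sqrt(543301 + (682 + 787*13502)) = sqrt(543301 + (682 + 10626074)) = sqrt(543301 + 10626756) = sqrt(11170057)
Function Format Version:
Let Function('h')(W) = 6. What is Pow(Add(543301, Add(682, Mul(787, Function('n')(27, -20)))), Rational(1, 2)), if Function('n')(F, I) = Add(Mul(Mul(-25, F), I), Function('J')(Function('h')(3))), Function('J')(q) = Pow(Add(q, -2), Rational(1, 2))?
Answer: Pow(11170057, Rational(1, 2)) ≈ 3342.2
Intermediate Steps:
Function('J')(q) = Pow(Add(-2, q), Rational(1, 2))
Function('n')(F, I) = Add(2, Mul(-25, F, I)) (Function('n')(F, I) = Add(Mul(Mul(-25, F), I), Pow(Add(-2, 6), Rational(1, 2))) = Add(Mul(-25, F, I), Pow(4, Rational(1, 2))) = Add(Mul(-25, F, I), 2) = Add(2, Mul(-25, F, I)))
Pow(Add(543301, Add(682, Mul(787, Function('n')(27, -20)))), Rational(1, 2)) = Pow(Add(543301, Add(682, Mul(787, Add(2, Mul(-25, 27, -20))))), Rational(1, 2)) = Pow(Add(543301, Add(682, Mul(787, Add(2, 13500)))), Rational(1, 2)) = Pow(Add(543301, Add(682, Mul(787, 13502))), Rational(1, 2)) = Pow(Add(543301, Add(682, 10626074)), Rational(1, 2)) = Pow(Add(543301, 10626756), Rational(1, 2)) = Pow(11170057, Rational(1, 2))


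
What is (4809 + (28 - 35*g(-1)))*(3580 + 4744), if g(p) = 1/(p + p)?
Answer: 40408858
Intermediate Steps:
g(p) = 1/(2*p)
(4809 + (28 - 35*g(-1)))*(3580 + 4744) = (4809 + (28 - 35/(2*(-1))))*(3580 + 4744) = (4809 + (28 - 35*(-1)/2))*8324 = (4809 + (28 - 35*(-½)))*8324 = (4809 + (28 + 35/2))*8324 = (4809 + 91/2)*8324 = (9709/2)*8324 = 40408858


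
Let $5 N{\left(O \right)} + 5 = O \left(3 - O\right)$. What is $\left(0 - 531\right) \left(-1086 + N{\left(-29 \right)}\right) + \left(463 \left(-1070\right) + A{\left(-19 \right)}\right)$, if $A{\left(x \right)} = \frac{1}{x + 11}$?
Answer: $\frac{7213619}{40} \approx 1.8034 \cdot 10^{5}$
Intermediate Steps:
$A{\left(x \right)} = \frac{1}{11 + x}$
$N{\left(O \right)} = -1 + \frac{O \left(3 - O\right)}{5}$
$\left(0 - 531\right) \left(-1086 + N{\left(-29 \right)}\right) + \left(463 \left(-1070\right) + A{\left(-19 \right)}\right) = \left(0 - 531\right) \left(-1086 - \left(\frac{92}{5} + \frac{841}{5}\right)\right) + \left(463 \left(-1070\right) + \frac{1}{11 - 19}\right) = \left(0 - 531\right) \left(-1086 - \frac{933}{5}\right) - \left(495410 - \frac{1}{-8}\right) = - 531 \left(-1086 - \frac{933}{5}\right) - \frac{3963281}{8} = \left(-531\right) \left(- \frac{6363}{5}\right) - \frac{3963281}{8} = \frac{3378753}{5} - \frac{3963281}{8} = \frac{7213619}{40}$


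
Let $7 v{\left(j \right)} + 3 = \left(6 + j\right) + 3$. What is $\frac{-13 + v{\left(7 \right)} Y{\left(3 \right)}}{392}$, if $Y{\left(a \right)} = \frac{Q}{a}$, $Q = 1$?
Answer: $- \frac{65}{2058} \approx -0.031584$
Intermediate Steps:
$v{\left(j \right)} = \frac{6}{7} + \frac{j}{7}$ ($v{\left(j \right)} = - \frac{3}{7} + \frac{\left(6 + j\right) + 3}{7} = - \frac{3}{7} + \frac{9 + j}{7} = - \frac{3}{7} + \left(\frac{9}{7} + \frac{j}{7}\right) = \frac{6}{7} + \frac{j}{7}$)
$Y{\left(a \right)} = \frac{1}{a}$ ($Y{\left(a \right)} = 1 \frac{1}{a} = \frac{1}{a}$)
$\frac{-13 + v{\left(7 \right)} Y{\left(3 \right)}}{392} = \frac{-13 + \frac{\frac{6}{7} + \frac{1}{7} \cdot 7}{3}}{392} = \left(-13 + \left(\frac{6}{7} + 1\right) \frac{1}{3}\right) \frac{1}{392} = \left(-13 + \frac{13}{7} \cdot \frac{1}{3}\right) \frac{1}{392} = \left(-13 + \frac{13}{21}\right) \frac{1}{392} = \left(- \frac{260}{21}\right) \frac{1}{392} = - \frac{65}{2058}$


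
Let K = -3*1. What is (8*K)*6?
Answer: -144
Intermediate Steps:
K = -3
(8*K)*6 = (8*(-3))*6 = -24*6 = -144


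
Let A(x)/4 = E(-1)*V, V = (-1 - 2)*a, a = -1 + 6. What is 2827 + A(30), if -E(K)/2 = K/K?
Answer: 2947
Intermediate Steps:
a = 5
E(K) = -2 (E(K) = -2*K/K = -2*1 = -2)
V = -15 (V = (-1 - 2)*5 = -3*5 = -15)
A(x) = 120 (A(x) = 4*(-2*(-15)) = 4*30 = 120)
2827 + A(30) = 2827 + 120 = 2947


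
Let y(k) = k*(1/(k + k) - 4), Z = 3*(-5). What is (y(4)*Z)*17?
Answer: 7905/2 ≈ 3952.5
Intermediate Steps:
Z = -15
y(k) = k*(-4 + 1/(2*k)) (y(k) = k*(1/(2*k) - 4) = k*(-4 + 1/(2*k)))
(y(4)*Z)*17 = ((½ - 4*4)*(-15))*17 = ((½ - 16)*(-15))*17 = -31/2*(-15)*17 = (465/2)*17 = 7905/2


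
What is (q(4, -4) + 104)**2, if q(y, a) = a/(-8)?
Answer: 43681/4 ≈ 10920.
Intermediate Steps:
q(y, a) = -a/8 (q(y, a) = a*(-1/8) = -a/8)
(q(4, -4) + 104)**2 = (-1/8*(-4) + 104)**2 = (1/2 + 104)**2 = (209/2)**2 = 43681/4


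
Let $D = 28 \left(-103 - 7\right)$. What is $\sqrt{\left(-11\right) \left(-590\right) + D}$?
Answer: $\sqrt{3410} \approx 58.395$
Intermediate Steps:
$D = -3080$ ($D = 28 \left(-110\right) = -3080$)
$\sqrt{\left(-11\right) \left(-590\right) + D} = \sqrt{\left(-11\right) \left(-590\right) - 3080} = \sqrt{6490 - 3080} = \sqrt{3410}$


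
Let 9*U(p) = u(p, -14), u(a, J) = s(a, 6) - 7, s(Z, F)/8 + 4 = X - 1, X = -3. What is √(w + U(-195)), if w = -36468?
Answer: I*√328283/3 ≈ 190.99*I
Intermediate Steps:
s(Z, F) = -64 (s(Z, F) = -32 + 8*(-3 - 1) = -32 + 8*(-4) = -32 - 32 = -64)
u(a, J) = -71 (u(a, J) = -64 - 7 = -71)
U(p) = -71/9 (U(p) = (⅑)*(-71) = -71/9)
√(w + U(-195)) = √(-36468 - 71/9) = √(-328283/9) = I*√328283/3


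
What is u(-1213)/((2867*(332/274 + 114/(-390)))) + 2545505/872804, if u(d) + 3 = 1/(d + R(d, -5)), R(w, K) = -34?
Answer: 74477197877472775/25546750395405852 ≈ 2.9153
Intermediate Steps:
u(d) = -3 + 1/(-34 + d) (u(d) = -3 + 1/(d - 34) = -3 + 1/(-34 + d))
u(-1213)/((2867*(332/274 + 114/(-390)))) + 2545505/872804 = ((103 - 3*(-1213))/(-34 - 1213))/((2867*(332/274 + 114/(-390)))) + 2545505/872804 = ((103 + 3639)/(-1247))/((2867*(332*(1/274) + 114*(-1/390)))) + 2545505*(1/872804) = (-1/1247*3742)/((2867*(166/137 - 19/65))) + 2545505/872804 = -3742/(1247*(2867*(8187/8905))) + 2545505/872804 = -3742/(1247*23472129/8905) + 2545505/872804 = -3742/1247*8905/23472129 + 2545505/872804 = -33322510/29269744863 + 2545505/872804 = 74477197877472775/25546750395405852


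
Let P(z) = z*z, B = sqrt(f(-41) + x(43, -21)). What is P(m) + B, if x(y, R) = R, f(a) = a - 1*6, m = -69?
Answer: 4761 + 2*I*sqrt(17) ≈ 4761.0 + 8.2462*I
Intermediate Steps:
f(a) = -6 + a (f(a) = a - 6 = -6 + a)
B = 2*I*sqrt(17) (B = sqrt((-6 - 41) - 21) = sqrt(-47 - 21) = sqrt(-68) = 2*I*sqrt(17) ≈ 8.2462*I)
P(z) = z**2
P(m) + B = (-69)**2 + 2*I*sqrt(17) = 4761 + 2*I*sqrt(17)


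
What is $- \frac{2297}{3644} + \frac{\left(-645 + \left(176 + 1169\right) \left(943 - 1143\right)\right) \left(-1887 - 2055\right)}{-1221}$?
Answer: $- \frac{1291119438199}{1483108} \approx -8.7055 \cdot 10^{5}$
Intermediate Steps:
$- \frac{2297}{3644} + \frac{\left(-645 + \left(176 + 1169\right) \left(943 - 1143\right)\right) \left(-1887 - 2055\right)}{-1221} = \left(-2297\right) \frac{1}{3644} + \left(-645 + 1345 \left(-200\right)\right) \left(-3942\right) \left(- \frac{1}{1221}\right) = - \frac{2297}{3644} + \left(-645 - 269000\right) \left(-3942\right) \left(- \frac{1}{1221}\right) = - \frac{2297}{3644} + \left(-269645\right) \left(-3942\right) \left(- \frac{1}{1221}\right) = - \frac{2297}{3644} + 1062940590 \left(- \frac{1}{1221}\right) = - \frac{2297}{3644} - \frac{354313530}{407} = - \frac{1291119438199}{1483108}$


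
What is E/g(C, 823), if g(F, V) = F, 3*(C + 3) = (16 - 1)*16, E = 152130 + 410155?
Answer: 562285/77 ≈ 7302.4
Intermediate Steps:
E = 562285
C = 77 (C = -3 + ((16 - 1)*16)/3 = -3 + (15*16)/3 = -3 + (⅓)*240 = -3 + 80 = 77)
E/g(C, 823) = 562285/77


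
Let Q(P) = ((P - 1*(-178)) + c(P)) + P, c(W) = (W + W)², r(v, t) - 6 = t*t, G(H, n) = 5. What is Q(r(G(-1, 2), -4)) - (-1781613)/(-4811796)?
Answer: 1153563795/534644 ≈ 2157.6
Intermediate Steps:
r(v, t) = 6 + t² (r(v, t) = 6 + t*t = 6 + t²)
c(W) = 4*W² (c(W) = (2*W)² = 4*W²)
Q(P) = 178 + 2*P + 4*P² (Q(P) = ((P - 1*(-178)) + 4*P²) + P = ((P + 178) + 4*P²) + P = ((178 + P) + 4*P²) + P = (178 + P + 4*P²) + P = 178 + 2*P + 4*P²)
Q(r(G(-1, 2), -4)) - (-1781613)/(-4811796) = (178 + 2*(6 + (-4)²) + 4*(6 + (-4)²)²) - (-1781613)/(-4811796) = (178 + 2*(6 + 16) + 4*(6 + 16)²) - (-1781613)*(-1)/4811796 = (178 + 2*22 + 4*22²) - 1*197957/534644 = (178 + 44 + 4*484) - 197957/534644 = (178 + 44 + 1936) - 197957/534644 = 2158 - 197957/534644 = 1153563795/534644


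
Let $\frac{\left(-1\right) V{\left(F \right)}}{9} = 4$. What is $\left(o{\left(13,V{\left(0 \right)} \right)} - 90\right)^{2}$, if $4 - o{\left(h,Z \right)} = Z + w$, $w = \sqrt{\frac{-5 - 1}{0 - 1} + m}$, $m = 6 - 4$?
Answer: $2508 + 200 \sqrt{2} \approx 2790.8$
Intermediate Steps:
$V{\left(F \right)} = -36$ ($V{\left(F \right)} = \left(-9\right) 4 = -36$)
$m = 2$ ($m = 6 - 4 = 2$)
$w = 2 \sqrt{2}$ ($w = \sqrt{\frac{-5 - 1}{0 - 1} + 2} = \sqrt{- \frac{6}{-1} + 2} = \sqrt{\left(-6\right) \left(-1\right) + 2} = \sqrt{6 + 2} = \sqrt{8} = 2 \sqrt{2} \approx 2.8284$)
$o{\left(h,Z \right)} = 4 - Z - 2 \sqrt{2}$ ($o{\left(h,Z \right)} = 4 - \left(Z + 2 \sqrt{2}\right) = 4 - Z - 2 \sqrt{2}$)
$\left(o{\left(13,V{\left(0 \right)} \right)} - 90\right)^{2} = \left(\left(4 - -36 - 2 \sqrt{2}\right) - 90\right)^{2} = \left(\left(4 + 36 - 2 \sqrt{2}\right) - 90\right)^{2} = \left(\left(40 - 2 \sqrt{2}\right) - 90\right)^{2} = \left(-50 - 2 \sqrt{2}\right)^{2}$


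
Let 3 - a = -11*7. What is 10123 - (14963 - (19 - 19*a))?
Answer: -6341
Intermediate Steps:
a = 80 (a = 3 - (-11)*7 = 3 - 1*(-77) = 3 + 77 = 80)
10123 - (14963 - (19 - 19*a)) = 10123 - (14963 - (19 - 19*80)) = 10123 - (14963 - (19 - 1520)) = 10123 - (14963 - 1*(-1501)) = 10123 - (14963 + 1501) = 10123 - 1*16464 = 10123 - 16464 = -6341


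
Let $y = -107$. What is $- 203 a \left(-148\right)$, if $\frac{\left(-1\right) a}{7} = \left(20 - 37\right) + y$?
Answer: $26078192$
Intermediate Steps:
$a = 868$ ($a = - 7 \left(\left(20 - 37\right) - 107\right) = - 7 \left(-17 - 107\right) = \left(-7\right) \left(-124\right) = 868$)
$- 203 a \left(-148\right) = \left(-203\right) 868 \left(-148\right) = \left(-176204\right) \left(-148\right) = 26078192$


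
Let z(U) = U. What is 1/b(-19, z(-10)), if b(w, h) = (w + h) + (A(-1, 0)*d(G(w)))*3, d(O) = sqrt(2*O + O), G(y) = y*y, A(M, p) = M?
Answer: 29/8906 - 57*sqrt(3)/8906 ≈ -0.0078292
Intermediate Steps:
G(y) = y**2
d(O) = sqrt(3)*sqrt(O) (d(O) = sqrt(3*O) = sqrt(3)*sqrt(O))
b(w, h) = h + w - 3*sqrt(3)*sqrt(w**2) (b(w, h) = (w + h) - sqrt(3)*sqrt(w**2)*3 = (h + w) - sqrt(3)*sqrt(w**2)*3 = (h + w) - 3*sqrt(3)*sqrt(w**2) = h + w - 3*sqrt(3)*sqrt(w**2))
1/b(-19, z(-10)) = 1/(-10 - 19 - 3*sqrt(3)*sqrt((-19)**2)) = 1/(-10 - 19 - 3*sqrt(3)*sqrt(361)) = 1/(-10 - 19 - 3*sqrt(3)*19) = 1/(-10 - 19 - 57*sqrt(3)) = 1/(-29 - 57*sqrt(3))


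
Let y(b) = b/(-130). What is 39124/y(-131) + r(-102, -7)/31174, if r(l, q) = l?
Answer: 79277345759/2041897 ≈ 38825.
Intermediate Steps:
y(b) = -b/130 (y(b) = b*(-1/130) = -b/130)
39124/y(-131) + r(-102, -7)/31174 = 39124/((-1/130*(-131))) - 102/31174 = 39124/(131/130) - 102*1/31174 = 39124*(130/131) - 51/15587 = 5086120/131 - 51/15587 = 79277345759/2041897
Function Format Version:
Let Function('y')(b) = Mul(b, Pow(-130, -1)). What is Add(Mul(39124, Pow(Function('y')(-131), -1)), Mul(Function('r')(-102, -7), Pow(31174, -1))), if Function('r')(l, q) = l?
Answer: Rational(79277345759, 2041897) ≈ 38825.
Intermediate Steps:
Function('y')(b) = Mul(Rational(-1, 130), b) (Function('y')(b) = Mul(b, Rational(-1, 130)) = Mul(Rational(-1, 130), b))
Add(Mul(39124, Pow(Function('y')(-131), -1)), Mul(Function('r')(-102, -7), Pow(31174, -1))) = Add(Mul(39124, Pow(Mul(Rational(-1, 130), -131), -1)), Mul(-102, Pow(31174, -1))) = Add(Mul(39124, Pow(Rational(131, 130), -1)), Mul(-102, Rational(1, 31174))) = Add(Mul(39124, Rational(130, 131)), Rational(-51, 15587)) = Add(Rational(5086120, 131), Rational(-51, 15587)) = Rational(79277345759, 2041897)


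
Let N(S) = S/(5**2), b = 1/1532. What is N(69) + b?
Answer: 105733/38300 ≈ 2.7607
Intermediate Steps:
b = 1/1532 ≈ 0.00065274
N(S) = S/25
N(69) + b = (1/25)*69 + 1/1532 = 69/25 + 1/1532 = 105733/38300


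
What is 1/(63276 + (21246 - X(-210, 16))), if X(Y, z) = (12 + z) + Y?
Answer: 1/84704 ≈ 1.1806e-5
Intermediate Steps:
X(Y, z) = 12 + Y + z
1/(63276 + (21246 - X(-210, 16))) = 1/(63276 + (21246 - (12 - 210 + 16))) = 1/(63276 + (21246 - 1*(-182))) = 1/(63276 + (21246 + 182)) = 1/(63276 + 21428) = 1/84704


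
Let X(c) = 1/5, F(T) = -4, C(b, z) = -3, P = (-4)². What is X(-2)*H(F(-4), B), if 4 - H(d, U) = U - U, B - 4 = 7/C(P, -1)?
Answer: ⅘ ≈ 0.80000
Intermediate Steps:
P = 16
B = 5/3 (B = 4 + 7/(-3) = 4 + 7*(-⅓) = 4 - 7/3 = 5/3 ≈ 1.6667)
X(c) = ⅕
H(d, U) = 4 (H(d, U) = 4 - (U - U) = 4 - 1*0 = 4 + 0 = 4)
X(-2)*H(F(-4), B) = (⅕)*4 = ⅘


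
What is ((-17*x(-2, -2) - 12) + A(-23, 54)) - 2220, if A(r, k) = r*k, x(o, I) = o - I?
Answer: -3474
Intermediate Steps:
A(r, k) = k*r
((-17*x(-2, -2) - 12) + A(-23, 54)) - 2220 = ((-17*(-2 - 1*(-2)) - 12) + 54*(-23)) - 2220 = ((-17*(-2 + 2) - 12) - 1242) - 2220 = ((-17*0 - 12) - 1242) - 2220 = ((0 - 12) - 1242) - 2220 = (-12 - 1242) - 2220 = -1254 - 2220 = -3474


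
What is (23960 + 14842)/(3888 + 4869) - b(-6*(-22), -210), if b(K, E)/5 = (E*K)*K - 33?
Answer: 53404183369/2919 ≈ 1.8295e+7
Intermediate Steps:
b(K, E) = -165 + 5*E*K**2 (b(K, E) = 5*((E*K)*K - 33) = 5*(E*K**2 - 33) = 5*(-33 + E*K**2) = -165 + 5*E*K**2)
(23960 + 14842)/(3888 + 4869) - b(-6*(-22), -210) = (23960 + 14842)/(3888 + 4869) - (-165 + 5*(-210)*(-6*(-22))**2) = 38802/8757 - (-165 + 5*(-210)*132**2) = 38802*(1/8757) - (-165 + 5*(-210)*17424) = 12934/2919 - (-165 - 18295200) = 12934/2919 - 1*(-18295365) = 12934/2919 + 18295365 = 53404183369/2919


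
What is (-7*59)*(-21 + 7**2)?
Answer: -11564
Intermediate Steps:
(-7*59)*(-21 + 7**2) = -413*(-21 + 49) = -413*28 = -11564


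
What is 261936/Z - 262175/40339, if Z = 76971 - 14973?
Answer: -948014891/416822887 ≈ -2.2744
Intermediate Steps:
Z = 61998
261936/Z - 262175/40339 = 261936/61998 - 262175/40339 = 261936*(1/61998) - 262175*1/40339 = 43656/10333 - 262175/40339 = -948014891/416822887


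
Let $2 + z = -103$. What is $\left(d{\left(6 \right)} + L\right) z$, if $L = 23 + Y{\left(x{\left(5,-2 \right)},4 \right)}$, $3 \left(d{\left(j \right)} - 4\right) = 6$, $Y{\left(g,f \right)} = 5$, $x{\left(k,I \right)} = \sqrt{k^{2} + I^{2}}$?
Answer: $-3570$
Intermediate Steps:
$x{\left(k,I \right)} = \sqrt{I^{2} + k^{2}}$
$z = -105$ ($z = -2 - 103 = -105$)
$d{\left(j \right)} = 6$ ($d{\left(j \right)} = 4 + \frac{1}{3} \cdot 6 = 4 + 2 = 6$)
$L = 28$ ($L = 23 + 5 = 28$)
$\left(d{\left(6 \right)} + L\right) z = \left(6 + 28\right) \left(-105\right) = 34 \left(-105\right) = -3570$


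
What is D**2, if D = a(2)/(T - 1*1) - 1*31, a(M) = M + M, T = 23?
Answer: 114921/121 ≈ 949.76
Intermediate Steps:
a(M) = 2*M
D = -339/11 (D = (2*2)/(23 - 1*1) - 1*31 = 4/(23 - 1) - 31 = 4/22 - 31 = 4*(1/22) - 31 = 2/11 - 31 = -339/11 ≈ -30.818)
D**2 = (-339/11)**2 = 114921/121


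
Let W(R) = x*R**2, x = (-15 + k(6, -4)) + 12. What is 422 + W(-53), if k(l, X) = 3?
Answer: 422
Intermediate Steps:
x = 0 (x = (-15 + 3) + 12 = -12 + 12 = 0)
W(R) = 0 (W(R) = 0*R**2 = 0)
422 + W(-53) = 422 + 0 = 422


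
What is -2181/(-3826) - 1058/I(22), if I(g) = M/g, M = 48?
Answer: -11118661/22956 ≈ -484.35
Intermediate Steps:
I(g) = 48/g
-2181/(-3826) - 1058/I(22) = -2181/(-3826) - 1058/(48/22) = -2181*(-1/3826) - 1058/(48*(1/22)) = 2181/3826 - 1058/24/11 = 2181/3826 - 1058*11/24 = 2181/3826 - 5819/12 = -11118661/22956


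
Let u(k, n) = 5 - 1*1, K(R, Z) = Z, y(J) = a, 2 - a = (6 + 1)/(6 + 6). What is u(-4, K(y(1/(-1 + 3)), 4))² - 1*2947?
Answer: -2931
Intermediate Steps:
a = 17/12 (a = 2 - (6 + 1)/(6 + 6) = 2 - 7/12 = 17/12 ≈ 1.4167)
y(J) = 17/12
u(k, n) = 4 (u(k, n) = 5 - 1 = 4)
u(-4, K(y(1/(-1 + 3)), 4))² - 1*2947 = 4² - 1*2947 = 16 - 2947 = -2931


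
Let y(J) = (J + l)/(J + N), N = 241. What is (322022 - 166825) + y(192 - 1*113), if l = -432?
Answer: 49662687/320 ≈ 1.5520e+5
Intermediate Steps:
y(J) = (-432 + J)/(241 + J) (y(J) = (J - 432)/(J + 241) = (-432 + J)/(241 + J))
(322022 - 166825) + y(192 - 1*113) = (322022 - 166825) + (-432 + (192 - 1*113))/(241 + (192 - 1*113)) = 155197 + (-432 + (192 - 113))/(241 + (192 - 113)) = 155197 + (-432 + 79)/(241 + 79) = 155197 - 353/320 = 49662687/320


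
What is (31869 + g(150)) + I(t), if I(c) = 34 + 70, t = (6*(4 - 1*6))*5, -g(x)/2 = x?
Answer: 31673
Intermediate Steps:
g(x) = -2*x
t = -60 (t = (6*(4 - 6))*5 = (6*(-2))*5 = -12*5 = -60)
I(c) = 104
(31869 + g(150)) + I(t) = (31869 - 2*150) + 104 = (31869 - 300) + 104 = 31569 + 104 = 31673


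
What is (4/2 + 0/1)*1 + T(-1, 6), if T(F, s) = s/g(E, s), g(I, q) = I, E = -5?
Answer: ⅘ ≈ 0.80000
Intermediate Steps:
T(F, s) = -s/5 (T(F, s) = s/(-5) = s*(-⅕) = -s/5)
(4/2 + 0/1)*1 + T(-1, 6) = (4/2 + 0/1)*1 - ⅕*6 = (4*(½) + 0*1)*1 - 6/5 = (2 + 0)*1 - 6/5 = 2*1 - 6/5 = 2 - 6/5 = ⅘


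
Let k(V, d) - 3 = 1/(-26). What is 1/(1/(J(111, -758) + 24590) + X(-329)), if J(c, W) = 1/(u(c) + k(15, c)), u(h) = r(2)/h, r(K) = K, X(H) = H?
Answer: -211452296/69567796785 ≈ -0.0030395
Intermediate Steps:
k(V, d) = 77/26 (k(V, d) = 3 + 1/(-26) = 3 - 1/26 = 77/26)
u(h) = 2/h
J(c, W) = 1/(77/26 + 2/c) (J(c, W) = 1/(2/c + 77/26) = 1/(77/26 + 2/c))
1/(1/(J(111, -758) + 24590) + X(-329)) = 1/(1/(26*111/(52 + 77*111) + 24590) - 329) = 1/(1/(26*111/(52 + 8547) + 24590) - 329) = 1/(1/(26*111/8599 + 24590) - 329) = 1/(1/(26*111*(1/8599) + 24590) - 329) = 1/(1/(2886/8599 + 24590) - 329) = 1/(1/(211452296/8599) - 329) = 1/(8599/211452296 - 329) = 1/(-69567796785/211452296) = -211452296/69567796785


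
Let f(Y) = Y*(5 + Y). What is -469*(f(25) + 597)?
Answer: -631743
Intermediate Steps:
-469*(f(25) + 597) = -469*(25*(5 + 25) + 597) = -469*(25*30 + 597) = -469*(750 + 597) = -469*1347 = -631743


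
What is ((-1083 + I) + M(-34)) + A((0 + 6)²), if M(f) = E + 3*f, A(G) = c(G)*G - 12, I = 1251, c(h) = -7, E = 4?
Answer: -194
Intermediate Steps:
A(G) = -12 - 7*G (A(G) = -7*G - 12 = -12 - 7*G)
M(f) = 4 + 3*f
((-1083 + I) + M(-34)) + A((0 + 6)²) = ((-1083 + 1251) + (4 + 3*(-34))) + (-12 - 7*(0 + 6)²) = (168 + (4 - 102)) + (-12 - 7*6²) = (168 - 98) + (-12 - 7*36) = 70 + (-12 - 252) = 70 - 264 = -194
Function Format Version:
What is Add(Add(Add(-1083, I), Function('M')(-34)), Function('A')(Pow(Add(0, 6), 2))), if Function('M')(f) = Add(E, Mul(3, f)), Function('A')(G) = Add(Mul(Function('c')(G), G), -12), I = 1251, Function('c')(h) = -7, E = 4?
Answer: -194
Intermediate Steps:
Function('A')(G) = Add(-12, Mul(-7, G)) (Function('A')(G) = Add(Mul(-7, G), -12) = Add(-12, Mul(-7, G)))
Function('M')(f) = Add(4, Mul(3, f))
Add(Add(Add(-1083, I), Function('M')(-34)), Function('A')(Pow(Add(0, 6), 2))) = Add(Add(Add(-1083, 1251), Add(4, Mul(3, -34))), Add(-12, Mul(-7, Pow(Add(0, 6), 2)))) = Add(Add(168, Add(4, -102)), Add(-12, Mul(-7, Pow(6, 2)))) = Add(Add(168, -98), Add(-12, Mul(-7, 36))) = Add(70, Add(-12, -252)) = Add(70, -264) = -194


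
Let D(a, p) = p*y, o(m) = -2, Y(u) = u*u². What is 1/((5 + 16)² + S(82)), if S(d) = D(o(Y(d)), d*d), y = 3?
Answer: 1/20613 ≈ 4.8513e-5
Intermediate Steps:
Y(u) = u³
D(a, p) = 3*p (D(a, p) = p*3 = 3*p)
S(d) = 3*d² (S(d) = 3*(d*d) = 3*d²)
1/((5 + 16)² + S(82)) = 1/((5 + 16)² + 3*82²) = 1/(21² + 3*6724) = 1/(441 + 20172) = 1/20613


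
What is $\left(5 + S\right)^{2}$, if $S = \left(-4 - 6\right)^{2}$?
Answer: $11025$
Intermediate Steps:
$S = 100$ ($S = \left(-4 - 6\right)^{2} = \left(-10\right)^{2} = 100$)
$\left(5 + S\right)^{2} = \left(5 + 100\right)^{2} = 105^{2} = 11025$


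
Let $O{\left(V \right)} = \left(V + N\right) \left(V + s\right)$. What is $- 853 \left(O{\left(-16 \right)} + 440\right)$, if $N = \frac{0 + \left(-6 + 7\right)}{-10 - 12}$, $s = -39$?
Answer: $- \frac{2256185}{2} \approx -1.1281 \cdot 10^{6}$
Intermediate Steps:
$N = - \frac{1}{22}$ ($N = \frac{0 + 1}{-22} = 1 \left(- \frac{1}{22}\right) = - \frac{1}{22} \approx -0.045455$)
$O{\left(V \right)} = \left(-39 + V\right) \left(- \frac{1}{22} + V\right)$ ($O{\left(V \right)} = \left(V - \frac{1}{22}\right) \left(V - 39\right) = \left(- \frac{1}{22} + V\right) \left(-39 + V\right) = \left(-39 + V\right) \left(- \frac{1}{22} + V\right)$)
$- 853 \left(O{\left(-16 \right)} + 440\right) = - 853 \left(\left(\frac{39}{22} + \left(-16\right)^{2} - - \frac{6872}{11}\right) + 440\right) = - 853 \left(\left(\frac{39}{22} + 256 + \frac{6872}{11}\right) + 440\right) = - 853 \left(\frac{1765}{2} + 440\right) = \left(-853\right) \frac{2645}{2} = - \frac{2256185}{2}$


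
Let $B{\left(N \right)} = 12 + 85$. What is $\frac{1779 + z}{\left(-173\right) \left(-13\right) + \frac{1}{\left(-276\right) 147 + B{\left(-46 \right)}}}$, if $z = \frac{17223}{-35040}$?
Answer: $\frac{168157265005}{212642048064} \approx 0.7908$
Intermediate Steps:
$z = - \frac{5741}{11680}$ ($z = 17223 \left(- \frac{1}{35040}\right) = - \frac{5741}{11680} \approx -0.49152$)
$B{\left(N \right)} = 97$
$\frac{1779 + z}{\left(-173\right) \left(-13\right) + \frac{1}{\left(-276\right) 147 + B{\left(-46 \right)}}} = \frac{1779 - \frac{5741}{11680}}{\left(-173\right) \left(-13\right) + \frac{1}{\left(-276\right) 147 + 97}} = \frac{20772979}{11680 \left(2249 + \frac{1}{-40572 + 97}\right)} = \frac{20772979}{11680 \left(2249 + \frac{1}{-40475}\right)} = \frac{20772979}{11680 \left(2249 - \frac{1}{40475}\right)} = \frac{20772979}{11680 \cdot \frac{91028274}{40475}} = \frac{20772979}{11680} \cdot \frac{40475}{91028274} = \frac{168157265005}{212642048064}$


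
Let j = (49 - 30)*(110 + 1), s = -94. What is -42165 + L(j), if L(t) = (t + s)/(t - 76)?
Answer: -85719430/2033 ≈ -42164.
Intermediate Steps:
j = 2109 (j = 19*111 = 2109)
L(t) = (-94 + t)/(-76 + t) (L(t) = (t - 94)/(t - 76) = (-94 + t)/(-76 + t))
-42165 + L(j) = -42165 + (-94 + 2109)/(-76 + 2109) = -42165 + 2015/2033 = -85719430/2033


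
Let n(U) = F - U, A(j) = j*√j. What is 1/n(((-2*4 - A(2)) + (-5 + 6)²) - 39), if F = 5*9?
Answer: 91/8273 - 2*√2/8273 ≈ 0.010658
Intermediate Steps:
F = 45
A(j) = j^(3/2)
n(U) = 45 - U
1/n(((-2*4 - A(2)) + (-5 + 6)²) - 39) = 1/(45 - (((-2*4 - 2^(3/2)) + (-5 + 6)²) - 39)) = 1/(45 - (((-8 - 2*√2) + 1²) - 39)) = 1/(45 - (((-8 - 2*√2) + 1) - 39)) = 1/(45 - ((-7 - 2*√2) - 39)) = 1/(45 - (-46 - 2*√2)) = 1/(45 + (46 + 2*√2)) = 1/(91 + 2*√2)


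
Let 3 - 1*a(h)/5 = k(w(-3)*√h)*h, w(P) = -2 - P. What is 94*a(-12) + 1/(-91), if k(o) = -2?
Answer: -898171/91 ≈ -9870.0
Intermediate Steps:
a(h) = 15 + 10*h (a(h) = 15 - (-10)*h = 15 + 10*h)
94*a(-12) + 1/(-91) = 94*(15 + 10*(-12)) + 1/(-91) = 94*(15 - 120) - 1/91 = 94*(-105) - 1/91 = -9870 - 1/91 = -898171/91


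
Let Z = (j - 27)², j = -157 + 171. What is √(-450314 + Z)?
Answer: I*√450145 ≈ 670.93*I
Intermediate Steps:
j = 14
Z = 169 (Z = (14 - 27)² = (-13)² = 169)
√(-450314 + Z) = √(-450314 + 169) = √(-450145) = I*√450145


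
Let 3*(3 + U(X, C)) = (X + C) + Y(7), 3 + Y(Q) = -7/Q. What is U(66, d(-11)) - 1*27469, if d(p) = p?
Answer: -27455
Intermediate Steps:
Y(Q) = -3 - 7/Q
U(X, C) = -13/3 + C/3 + X/3 (U(X, C) = -3 + ((X + C) + (-3 - 7/7))/3 = -3 + ((C + X) + (-3 - 7*⅐))/3 = -3 + ((C + X) + (-3 - 1))/3 = -3 + ((C + X) - 4)/3 = -3 + (-4 + C + X)/3 = -3 + (-4/3 + C/3 + X/3) = -13/3 + C/3 + X/3)
U(66, d(-11)) - 1*27469 = (-13/3 + (⅓)*(-11) + (⅓)*66) - 1*27469 = (-13/3 - 11/3 + 22) - 27469 = 14 - 27469 = -27455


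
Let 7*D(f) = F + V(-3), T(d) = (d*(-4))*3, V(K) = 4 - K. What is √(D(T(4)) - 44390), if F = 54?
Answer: I*√2174683/7 ≈ 210.67*I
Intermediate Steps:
T(d) = -12*d (T(d) = -4*d*3 = -12*d)
D(f) = 61/7 (D(f) = (54 + (4 - 1*(-3)))/7 = (54 + (4 + 3))/7 = (54 + 7)/7 = (⅐)*61 = 61/7)
√(D(T(4)) - 44390) = √(61/7 - 44390) = √(-310669/7) = I*√2174683/7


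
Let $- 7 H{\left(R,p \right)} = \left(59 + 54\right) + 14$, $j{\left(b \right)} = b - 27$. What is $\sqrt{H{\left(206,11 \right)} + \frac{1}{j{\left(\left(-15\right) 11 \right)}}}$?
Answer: $\frac{i \sqrt{512211}}{168} \approx 4.2601 i$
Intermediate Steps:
$j{\left(b \right)} = -27 + b$
$H{\left(R,p \right)} = - \frac{127}{7}$ ($H{\left(R,p \right)} = - \frac{\left(59 + 54\right) + 14}{7} = - \frac{113 + 14}{7} = \left(- \frac{1}{7}\right) 127 = - \frac{127}{7}$)
$\sqrt{H{\left(206,11 \right)} + \frac{1}{j{\left(\left(-15\right) 11 \right)}}} = \sqrt{- \frac{127}{7} + \frac{1}{-27 - 165}} = \sqrt{- \frac{127}{7} + \frac{1}{-192}} = \sqrt{- \frac{127}{7} - \frac{1}{192}} = \sqrt{- \frac{24391}{1344}} = \frac{i \sqrt{512211}}{168}$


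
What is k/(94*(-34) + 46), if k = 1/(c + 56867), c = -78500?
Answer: 1/68143950 ≈ 1.4675e-8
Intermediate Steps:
k = -1/21633 (k = 1/(-78500 + 56867) = 1/(-21633) = -1/21633 ≈ -4.6226e-5)
k/(94*(-34) + 46) = -1/(21633*(94*(-34) + 46)) = -1/(21633*(-3196 + 46)) = -1/21633/(-3150) = -1/21633*(-1/3150) = 1/68143950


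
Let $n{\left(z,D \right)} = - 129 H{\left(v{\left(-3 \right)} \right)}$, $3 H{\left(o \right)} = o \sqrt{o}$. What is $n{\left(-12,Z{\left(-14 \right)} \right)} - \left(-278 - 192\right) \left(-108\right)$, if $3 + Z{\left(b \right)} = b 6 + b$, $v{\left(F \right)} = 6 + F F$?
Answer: $-50760 - 645 \sqrt{15} \approx -53258.0$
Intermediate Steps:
$v{\left(F \right)} = 6 + F^{2}$
$Z{\left(b \right)} = -3 + 7 b$ ($Z{\left(b \right)} = -3 + \left(b 6 + b\right) = -3 + \left(6 b + b\right) = -3 + 7 b$)
$H{\left(o \right)} = \frac{o^{\frac{3}{2}}}{3}$ ($H{\left(o \right)} = \frac{o \sqrt{o}}{3} = \frac{o^{\frac{3}{2}}}{3}$)
$n{\left(z,D \right)} = - 645 \sqrt{15}$ ($n{\left(z,D \right)} = - 129 \frac{\left(6 + \left(-3\right)^{2}\right)^{\frac{3}{2}}}{3} = - 129 \frac{\left(6 + 9\right)^{\frac{3}{2}}}{3} = - 129 \frac{15^{\frac{3}{2}}}{3} = - 129 \frac{15 \sqrt{15}}{3} = - 129 \cdot 5 \sqrt{15} = - 645 \sqrt{15}$)
$n{\left(-12,Z{\left(-14 \right)} \right)} - \left(-278 - 192\right) \left(-108\right) = - 645 \sqrt{15} - \left(-278 - 192\right) \left(-108\right) = - 645 \sqrt{15} - \left(-470\right) \left(-108\right) = - 645 \sqrt{15} - 50760 = -50760 - 645 \sqrt{15}$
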